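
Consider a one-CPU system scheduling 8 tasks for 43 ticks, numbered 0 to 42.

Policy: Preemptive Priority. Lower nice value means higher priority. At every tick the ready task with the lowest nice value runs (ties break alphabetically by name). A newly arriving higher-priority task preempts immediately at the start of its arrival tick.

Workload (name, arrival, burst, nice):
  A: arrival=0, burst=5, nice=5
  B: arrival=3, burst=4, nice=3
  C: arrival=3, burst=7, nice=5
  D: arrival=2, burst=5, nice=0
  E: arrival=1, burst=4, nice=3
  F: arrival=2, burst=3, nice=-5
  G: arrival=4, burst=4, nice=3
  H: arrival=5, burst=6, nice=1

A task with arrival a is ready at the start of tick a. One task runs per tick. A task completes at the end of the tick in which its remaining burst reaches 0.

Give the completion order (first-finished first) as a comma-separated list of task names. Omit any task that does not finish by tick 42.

completion order = F, D, H, B, E, G, A, C

t=0: ready={A} → run A
t=1: ready={A,E} → run E
t=2: ready={A,D,E,F} → run F
t=3: ready={A,B,C,D,E,F} → run F
t=4: ready={A,B,C,D,E,F,G} → run F
t=5: ready={A,B,C,D,E,G,H} → run D
t=6: ready={A,B,C,D,E,G,H} → run D
t=7: ready={A,B,C,D,E,G,H} → run D
t=8: ready={A,B,C,D,E,G,H} → run D
t=9: ready={A,B,C,D,E,G,H} → run D
t=10: ready={A,B,C,E,G,H} → run H
t=11: ready={A,B,C,E,G,H} → run H
t=12: ready={A,B,C,E,G,H} → run H
t=13: ready={A,B,C,E,G,H} → run H
t=14: ready={A,B,C,E,G,H} → run H
t=15: ready={A,B,C,E,G,H} → run H
t=16: ready={A,B,C,E,G} → run B
t=17: ready={A,B,C,E,G} → run B
t=18: ready={A,B,C,E,G} → run B
t=19: ready={A,B,C,E,G} → run B
t=20: ready={A,C,E,G} → run E
t=21: ready={A,C,E,G} → run E
t=22: ready={A,C,E,G} → run E
t=23: ready={A,C,G} → run G
t=24: ready={A,C,G} → run G
t=25: ready={A,C,G} → run G
t=26: ready={A,C,G} → run G
t=27: ready={A,C} → run A
t=28: ready={A,C} → run A
t=29: ready={A,C} → run A
t=30: ready={A,C} → run A
t=31: ready={C} → run C
t=32: ready={C} → run C
t=33: ready={C} → run C
t=34: ready={C} → run C
t=35: ready={C} → run C
t=36: ready={C} → run C
t=37: ready={C} → run C
t=38: (idle)
t=39: (idle)
t=40: (idle)
t=41: (idle)
t=42: (idle)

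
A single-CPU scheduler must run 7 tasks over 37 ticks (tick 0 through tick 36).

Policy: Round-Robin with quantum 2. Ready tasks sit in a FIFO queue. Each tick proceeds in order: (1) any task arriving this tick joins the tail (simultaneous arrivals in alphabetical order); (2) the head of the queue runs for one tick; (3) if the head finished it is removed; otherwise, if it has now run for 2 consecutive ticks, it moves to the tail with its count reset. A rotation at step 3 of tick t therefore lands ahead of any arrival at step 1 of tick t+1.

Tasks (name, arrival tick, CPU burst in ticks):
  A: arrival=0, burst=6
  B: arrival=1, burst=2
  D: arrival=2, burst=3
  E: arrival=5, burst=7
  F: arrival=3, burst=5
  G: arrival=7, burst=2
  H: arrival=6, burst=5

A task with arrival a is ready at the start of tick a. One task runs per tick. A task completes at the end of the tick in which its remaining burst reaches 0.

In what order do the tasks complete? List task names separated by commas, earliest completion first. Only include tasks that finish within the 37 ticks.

completion order = B, A, G, D, F, H, E

t=0: queue=[A] q_used=0 → run A
t=1: queue=[A,B] q_used=1 → run A
t=2: queue=[B,A,D] q_used=0 → run B
t=3: queue=[B,A,D,F] q_used=1 → run B
t=4: queue=[A,D,F] q_used=0 → run A
t=5: queue=[A,D,F,E] q_used=1 → run A
t=6: queue=[D,F,E,A,H] q_used=0 → run D
t=7: queue=[D,F,E,A,H,G] q_used=1 → run D
t=8: queue=[F,E,A,H,G,D] q_used=0 → run F
t=9: queue=[F,E,A,H,G,D] q_used=1 → run F
t=10: queue=[E,A,H,G,D,F] q_used=0 → run E
t=11: queue=[E,A,H,G,D,F] q_used=1 → run E
t=12: queue=[A,H,G,D,F,E] q_used=0 → run A
t=13: queue=[A,H,G,D,F,E] q_used=1 → run A
t=14: queue=[H,G,D,F,E] q_used=0 → run H
t=15: queue=[H,G,D,F,E] q_used=1 → run H
t=16: queue=[G,D,F,E,H] q_used=0 → run G
t=17: queue=[G,D,F,E,H] q_used=1 → run G
t=18: queue=[D,F,E,H] q_used=0 → run D
t=19: queue=[F,E,H] q_used=0 → run F
t=20: queue=[F,E,H] q_used=1 → run F
t=21: queue=[E,H,F] q_used=0 → run E
t=22: queue=[E,H,F] q_used=1 → run E
t=23: queue=[H,F,E] q_used=0 → run H
t=24: queue=[H,F,E] q_used=1 → run H
t=25: queue=[F,E,H] q_used=0 → run F
t=26: queue=[E,H] q_used=0 → run E
t=27: queue=[E,H] q_used=1 → run E
t=28: queue=[H,E] q_used=0 → run H
t=29: queue=[E] q_used=0 → run E
t=30: (idle)
t=31: (idle)
t=32: (idle)
t=33: (idle)
t=34: (idle)
t=35: (idle)
t=36: (idle)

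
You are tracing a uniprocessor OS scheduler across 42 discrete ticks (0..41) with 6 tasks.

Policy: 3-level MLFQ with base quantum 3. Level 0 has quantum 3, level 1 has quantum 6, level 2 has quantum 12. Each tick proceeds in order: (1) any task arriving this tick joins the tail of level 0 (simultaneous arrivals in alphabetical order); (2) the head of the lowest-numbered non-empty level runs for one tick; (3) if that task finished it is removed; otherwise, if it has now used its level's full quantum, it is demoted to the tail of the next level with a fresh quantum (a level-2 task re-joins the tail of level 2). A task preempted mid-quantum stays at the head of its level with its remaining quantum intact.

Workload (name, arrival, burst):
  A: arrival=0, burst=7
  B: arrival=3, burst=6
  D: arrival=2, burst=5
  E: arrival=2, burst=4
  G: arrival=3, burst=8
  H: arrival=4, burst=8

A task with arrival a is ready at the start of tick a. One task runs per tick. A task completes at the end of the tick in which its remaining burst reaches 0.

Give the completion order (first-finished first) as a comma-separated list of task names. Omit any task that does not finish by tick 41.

t=0: L0/L1/L2 = A/-/- → run A
t=1: L0/L1/L2 = A/-/- → run A
t=2: L0/L1/L2 = ADE/-/- → run A
t=3: L0/L1/L2 = DEBG/A/- → run D
t=4: L0/L1/L2 = DEBGH/A/- → run D
t=5: L0/L1/L2 = DEBGH/A/- → run D
t=6: L0/L1/L2 = EBGH/AD/- → run E
t=7: L0/L1/L2 = EBGH/AD/- → run E
t=8: L0/L1/L2 = EBGH/AD/- → run E
t=9: L0/L1/L2 = BGH/ADE/- → run B
t=10: L0/L1/L2 = BGH/ADE/- → run B
t=11: L0/L1/L2 = BGH/ADE/- → run B
t=12: L0/L1/L2 = GH/ADEB/- → run G
t=13: L0/L1/L2 = GH/ADEB/- → run G
t=14: L0/L1/L2 = GH/ADEB/- → run G
t=15: L0/L1/L2 = H/ADEBG/- → run H
t=16: L0/L1/L2 = H/ADEBG/- → run H
t=17: L0/L1/L2 = H/ADEBG/- → run H
t=18: L0/L1/L2 = -/ADEBGH/- → run A
t=19: L0/L1/L2 = -/ADEBGH/- → run A
t=20: L0/L1/L2 = -/ADEBGH/- → run A
t=21: L0/L1/L2 = -/ADEBGH/- → run A
t=22: L0/L1/L2 = -/DEBGH/- → run D
t=23: L0/L1/L2 = -/DEBGH/- → run D
t=24: L0/L1/L2 = -/EBGH/- → run E
t=25: L0/L1/L2 = -/BGH/- → run B
t=26: L0/L1/L2 = -/BGH/- → run B
t=27: L0/L1/L2 = -/BGH/- → run B
t=28: L0/L1/L2 = -/GH/- → run G
t=29: L0/L1/L2 = -/GH/- → run G
t=30: L0/L1/L2 = -/GH/- → run G
t=31: L0/L1/L2 = -/GH/- → run G
t=32: L0/L1/L2 = -/GH/- → run G
t=33: L0/L1/L2 = -/H/- → run H
t=34: L0/L1/L2 = -/H/- → run H
t=35: L0/L1/L2 = -/H/- → run H
t=36: L0/L1/L2 = -/H/- → run H
t=37: L0/L1/L2 = -/H/- → run H
t=38: (idle)
t=39: (idle)
t=40: (idle)
t=41: (idle)

completion order = A, D, E, B, G, H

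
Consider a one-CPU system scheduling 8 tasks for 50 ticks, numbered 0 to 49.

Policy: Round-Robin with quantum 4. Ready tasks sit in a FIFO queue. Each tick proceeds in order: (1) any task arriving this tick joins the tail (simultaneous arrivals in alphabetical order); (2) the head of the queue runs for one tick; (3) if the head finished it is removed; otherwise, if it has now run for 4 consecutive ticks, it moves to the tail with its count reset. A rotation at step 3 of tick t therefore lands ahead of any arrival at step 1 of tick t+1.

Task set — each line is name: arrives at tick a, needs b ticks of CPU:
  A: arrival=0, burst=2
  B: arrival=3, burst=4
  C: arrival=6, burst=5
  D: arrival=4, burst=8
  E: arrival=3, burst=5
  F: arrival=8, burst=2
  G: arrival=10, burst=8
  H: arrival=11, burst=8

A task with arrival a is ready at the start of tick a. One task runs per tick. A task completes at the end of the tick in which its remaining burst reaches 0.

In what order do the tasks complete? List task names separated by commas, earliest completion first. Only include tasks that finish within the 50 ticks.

t=0: queue=[A] q_used=0 → run A
t=1: queue=[A] q_used=1 → run A
t=2: (idle)
t=3: queue=[B,E] q_used=0 → run B
t=4: queue=[B,E,D] q_used=1 → run B
t=5: queue=[B,E,D] q_used=2 → run B
t=6: queue=[B,E,D,C] q_used=3 → run B
t=7: queue=[E,D,C] q_used=0 → run E
t=8: queue=[E,D,C,F] q_used=1 → run E
t=9: queue=[E,D,C,F] q_used=2 → run E
t=10: queue=[E,D,C,F,G] q_used=3 → run E
t=11: queue=[D,C,F,G,E,H] q_used=0 → run D
t=12: queue=[D,C,F,G,E,H] q_used=1 → run D
t=13: queue=[D,C,F,G,E,H] q_used=2 → run D
t=14: queue=[D,C,F,G,E,H] q_used=3 → run D
t=15: queue=[C,F,G,E,H,D] q_used=0 → run C
t=16: queue=[C,F,G,E,H,D] q_used=1 → run C
t=17: queue=[C,F,G,E,H,D] q_used=2 → run C
t=18: queue=[C,F,G,E,H,D] q_used=3 → run C
t=19: queue=[F,G,E,H,D,C] q_used=0 → run F
t=20: queue=[F,G,E,H,D,C] q_used=1 → run F
t=21: queue=[G,E,H,D,C] q_used=0 → run G
t=22: queue=[G,E,H,D,C] q_used=1 → run G
t=23: queue=[G,E,H,D,C] q_used=2 → run G
t=24: queue=[G,E,H,D,C] q_used=3 → run G
t=25: queue=[E,H,D,C,G] q_used=0 → run E
t=26: queue=[H,D,C,G] q_used=0 → run H
t=27: queue=[H,D,C,G] q_used=1 → run H
t=28: queue=[H,D,C,G] q_used=2 → run H
t=29: queue=[H,D,C,G] q_used=3 → run H
t=30: queue=[D,C,G,H] q_used=0 → run D
t=31: queue=[D,C,G,H] q_used=1 → run D
t=32: queue=[D,C,G,H] q_used=2 → run D
t=33: queue=[D,C,G,H] q_used=3 → run D
t=34: queue=[C,G,H] q_used=0 → run C
t=35: queue=[G,H] q_used=0 → run G
t=36: queue=[G,H] q_used=1 → run G
t=37: queue=[G,H] q_used=2 → run G
t=38: queue=[G,H] q_used=3 → run G
t=39: queue=[H] q_used=0 → run H
t=40: queue=[H] q_used=1 → run H
t=41: queue=[H] q_used=2 → run H
t=42: queue=[H] q_used=3 → run H
t=43: (idle)
t=44: (idle)
t=45: (idle)
t=46: (idle)
t=47: (idle)
t=48: (idle)
t=49: (idle)

completion order = A, B, F, E, D, C, G, H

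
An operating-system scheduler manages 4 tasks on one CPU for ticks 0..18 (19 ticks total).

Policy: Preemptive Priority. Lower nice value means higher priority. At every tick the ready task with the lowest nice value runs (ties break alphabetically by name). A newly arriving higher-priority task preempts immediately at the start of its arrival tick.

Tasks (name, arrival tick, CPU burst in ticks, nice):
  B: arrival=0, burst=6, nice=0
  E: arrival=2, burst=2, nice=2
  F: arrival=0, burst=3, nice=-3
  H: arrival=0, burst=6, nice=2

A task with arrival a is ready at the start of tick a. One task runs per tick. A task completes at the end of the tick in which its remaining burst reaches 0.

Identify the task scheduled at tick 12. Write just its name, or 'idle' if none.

running at tick 12 = H

t=0: ready={B,F,H} → run F
t=1: ready={B,F,H} → run F
t=2: ready={B,E,F,H} → run F
t=3: ready={B,E,H} → run B
t=4: ready={B,E,H} → run B
t=5: ready={B,E,H} → run B
t=6: ready={B,E,H} → run B
t=7: ready={B,E,H} → run B
t=8: ready={B,E,H} → run B
t=9: ready={E,H} → run E
t=10: ready={E,H} → run E
t=11: ready={H} → run H
t=12: ready={H} → run H
t=13: ready={H} → run H
t=14: ready={H} → run H
t=15: ready={H} → run H
t=16: ready={H} → run H
t=17: (idle)
t=18: (idle)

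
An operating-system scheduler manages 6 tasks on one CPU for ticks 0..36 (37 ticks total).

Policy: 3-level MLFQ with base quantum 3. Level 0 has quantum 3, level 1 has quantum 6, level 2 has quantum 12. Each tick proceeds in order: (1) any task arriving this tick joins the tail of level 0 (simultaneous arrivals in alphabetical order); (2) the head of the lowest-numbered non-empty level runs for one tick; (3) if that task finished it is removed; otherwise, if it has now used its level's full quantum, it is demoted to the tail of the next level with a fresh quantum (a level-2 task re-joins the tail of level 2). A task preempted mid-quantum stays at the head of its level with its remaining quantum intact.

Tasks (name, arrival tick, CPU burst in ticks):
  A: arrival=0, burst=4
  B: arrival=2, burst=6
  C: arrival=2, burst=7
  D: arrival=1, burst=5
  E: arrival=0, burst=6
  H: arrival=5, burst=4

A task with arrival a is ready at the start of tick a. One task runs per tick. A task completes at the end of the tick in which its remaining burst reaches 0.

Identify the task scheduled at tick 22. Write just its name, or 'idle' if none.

running at tick 22 = D

t=0: L0/L1/L2 = AE/-/- → run A
t=1: L0/L1/L2 = AED/-/- → run A
t=2: L0/L1/L2 = AEDBC/-/- → run A
t=3: L0/L1/L2 = EDBC/A/- → run E
t=4: L0/L1/L2 = EDBC/A/- → run E
t=5: L0/L1/L2 = EDBCH/A/- → run E
t=6: L0/L1/L2 = DBCH/AE/- → run D
t=7: L0/L1/L2 = DBCH/AE/- → run D
t=8: L0/L1/L2 = DBCH/AE/- → run D
t=9: L0/L1/L2 = BCH/AED/- → run B
t=10: L0/L1/L2 = BCH/AED/- → run B
t=11: L0/L1/L2 = BCH/AED/- → run B
t=12: L0/L1/L2 = CH/AEDB/- → run C
t=13: L0/L1/L2 = CH/AEDB/- → run C
t=14: L0/L1/L2 = CH/AEDB/- → run C
t=15: L0/L1/L2 = H/AEDBC/- → run H
t=16: L0/L1/L2 = H/AEDBC/- → run H
t=17: L0/L1/L2 = H/AEDBC/- → run H
t=18: L0/L1/L2 = -/AEDBCH/- → run A
t=19: L0/L1/L2 = -/EDBCH/- → run E
t=20: L0/L1/L2 = -/EDBCH/- → run E
t=21: L0/L1/L2 = -/EDBCH/- → run E
t=22: L0/L1/L2 = -/DBCH/- → run D
t=23: L0/L1/L2 = -/DBCH/- → run D
t=24: L0/L1/L2 = -/BCH/- → run B
t=25: L0/L1/L2 = -/BCH/- → run B
t=26: L0/L1/L2 = -/BCH/- → run B
t=27: L0/L1/L2 = -/CH/- → run C
t=28: L0/L1/L2 = -/CH/- → run C
t=29: L0/L1/L2 = -/CH/- → run C
t=30: L0/L1/L2 = -/CH/- → run C
t=31: L0/L1/L2 = -/H/- → run H
t=32: (idle)
t=33: (idle)
t=34: (idle)
t=35: (idle)
t=36: (idle)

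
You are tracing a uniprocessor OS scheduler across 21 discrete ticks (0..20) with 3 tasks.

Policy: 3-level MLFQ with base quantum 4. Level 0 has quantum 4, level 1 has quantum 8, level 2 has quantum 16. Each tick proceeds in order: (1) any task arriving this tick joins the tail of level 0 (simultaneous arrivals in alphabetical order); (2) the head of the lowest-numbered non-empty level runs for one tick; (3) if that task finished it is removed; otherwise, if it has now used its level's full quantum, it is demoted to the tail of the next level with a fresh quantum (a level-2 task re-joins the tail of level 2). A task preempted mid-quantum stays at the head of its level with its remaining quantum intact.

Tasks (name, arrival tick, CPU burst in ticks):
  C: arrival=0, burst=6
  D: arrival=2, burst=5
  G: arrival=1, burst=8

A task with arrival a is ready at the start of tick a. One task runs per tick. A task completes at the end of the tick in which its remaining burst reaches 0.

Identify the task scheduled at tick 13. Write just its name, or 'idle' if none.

t=0: L0/L1/L2 = C/-/- → run C
t=1: L0/L1/L2 = CG/-/- → run C
t=2: L0/L1/L2 = CGD/-/- → run C
t=3: L0/L1/L2 = CGD/-/- → run C
t=4: L0/L1/L2 = GD/C/- → run G
t=5: L0/L1/L2 = GD/C/- → run G
t=6: L0/L1/L2 = GD/C/- → run G
t=7: L0/L1/L2 = GD/C/- → run G
t=8: L0/L1/L2 = D/CG/- → run D
t=9: L0/L1/L2 = D/CG/- → run D
t=10: L0/L1/L2 = D/CG/- → run D
t=11: L0/L1/L2 = D/CG/- → run D
t=12: L0/L1/L2 = -/CGD/- → run C
t=13: L0/L1/L2 = -/CGD/- → run C
t=14: L0/L1/L2 = -/GD/- → run G
t=15: L0/L1/L2 = -/GD/- → run G
t=16: L0/L1/L2 = -/GD/- → run G
t=17: L0/L1/L2 = -/GD/- → run G
t=18: L0/L1/L2 = -/D/- → run D
t=19: (idle)
t=20: (idle)

running at tick 13 = C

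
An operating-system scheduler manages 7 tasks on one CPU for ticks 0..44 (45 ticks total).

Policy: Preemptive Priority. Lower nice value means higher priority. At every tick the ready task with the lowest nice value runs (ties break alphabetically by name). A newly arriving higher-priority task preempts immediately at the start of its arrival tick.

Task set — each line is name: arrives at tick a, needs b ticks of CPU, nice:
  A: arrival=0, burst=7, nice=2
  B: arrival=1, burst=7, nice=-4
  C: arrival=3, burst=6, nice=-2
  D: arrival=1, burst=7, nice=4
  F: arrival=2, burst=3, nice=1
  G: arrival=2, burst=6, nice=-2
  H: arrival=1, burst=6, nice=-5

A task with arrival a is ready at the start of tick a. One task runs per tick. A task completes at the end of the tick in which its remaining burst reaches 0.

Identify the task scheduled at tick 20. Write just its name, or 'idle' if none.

t=0: ready={A} → run A
t=1: ready={A,B,D,H} → run H
t=2: ready={A,B,D,F,G,H} → run H
t=3: ready={A,B,C,D,F,G,H} → run H
t=4: ready={A,B,C,D,F,G,H} → run H
t=5: ready={A,B,C,D,F,G,H} → run H
t=6: ready={A,B,C,D,F,G,H} → run H
t=7: ready={A,B,C,D,F,G} → run B
t=8: ready={A,B,C,D,F,G} → run B
t=9: ready={A,B,C,D,F,G} → run B
t=10: ready={A,B,C,D,F,G} → run B
t=11: ready={A,B,C,D,F,G} → run B
t=12: ready={A,B,C,D,F,G} → run B
t=13: ready={A,B,C,D,F,G} → run B
t=14: ready={A,C,D,F,G} → run C
t=15: ready={A,C,D,F,G} → run C
t=16: ready={A,C,D,F,G} → run C
t=17: ready={A,C,D,F,G} → run C
t=18: ready={A,C,D,F,G} → run C
t=19: ready={A,C,D,F,G} → run C
t=20: ready={A,D,F,G} → run G
t=21: ready={A,D,F,G} → run G
t=22: ready={A,D,F,G} → run G
t=23: ready={A,D,F,G} → run G
t=24: ready={A,D,F,G} → run G
t=25: ready={A,D,F,G} → run G
t=26: ready={A,D,F} → run F
t=27: ready={A,D,F} → run F
t=28: ready={A,D,F} → run F
t=29: ready={A,D} → run A
t=30: ready={A,D} → run A
t=31: ready={A,D} → run A
t=32: ready={A,D} → run A
t=33: ready={A,D} → run A
t=34: ready={A,D} → run A
t=35: ready={D} → run D
t=36: ready={D} → run D
t=37: ready={D} → run D
t=38: ready={D} → run D
t=39: ready={D} → run D
t=40: ready={D} → run D
t=41: ready={D} → run D
t=42: (idle)
t=43: (idle)
t=44: (idle)

running at tick 20 = G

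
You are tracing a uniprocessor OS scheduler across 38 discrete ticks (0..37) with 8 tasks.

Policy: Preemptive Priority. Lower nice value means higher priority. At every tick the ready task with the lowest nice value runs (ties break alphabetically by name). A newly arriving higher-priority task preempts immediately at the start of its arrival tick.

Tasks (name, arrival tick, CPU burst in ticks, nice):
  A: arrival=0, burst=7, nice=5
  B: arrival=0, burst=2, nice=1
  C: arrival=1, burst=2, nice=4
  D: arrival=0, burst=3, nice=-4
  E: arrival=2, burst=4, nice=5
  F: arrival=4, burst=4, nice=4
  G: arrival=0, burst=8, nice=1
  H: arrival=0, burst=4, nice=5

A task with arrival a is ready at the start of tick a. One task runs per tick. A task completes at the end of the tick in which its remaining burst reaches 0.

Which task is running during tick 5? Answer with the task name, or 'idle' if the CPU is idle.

running at tick 5 = G

t=0: ready={A,B,D,G,H} → run D
t=1: ready={A,B,C,D,G,H} → run D
t=2: ready={A,B,C,D,E,G,H} → run D
t=3: ready={A,B,C,E,G,H} → run B
t=4: ready={A,B,C,E,F,G,H} → run B
t=5: ready={A,C,E,F,G,H} → run G
t=6: ready={A,C,E,F,G,H} → run G
t=7: ready={A,C,E,F,G,H} → run G
t=8: ready={A,C,E,F,G,H} → run G
t=9: ready={A,C,E,F,G,H} → run G
t=10: ready={A,C,E,F,G,H} → run G
t=11: ready={A,C,E,F,G,H} → run G
t=12: ready={A,C,E,F,G,H} → run G
t=13: ready={A,C,E,F,H} → run C
t=14: ready={A,C,E,F,H} → run C
t=15: ready={A,E,F,H} → run F
t=16: ready={A,E,F,H} → run F
t=17: ready={A,E,F,H} → run F
t=18: ready={A,E,F,H} → run F
t=19: ready={A,E,H} → run A
t=20: ready={A,E,H} → run A
t=21: ready={A,E,H} → run A
t=22: ready={A,E,H} → run A
t=23: ready={A,E,H} → run A
t=24: ready={A,E,H} → run A
t=25: ready={A,E,H} → run A
t=26: ready={E,H} → run E
t=27: ready={E,H} → run E
t=28: ready={E,H} → run E
t=29: ready={E,H} → run E
t=30: ready={H} → run H
t=31: ready={H} → run H
t=32: ready={H} → run H
t=33: ready={H} → run H
t=34: (idle)
t=35: (idle)
t=36: (idle)
t=37: (idle)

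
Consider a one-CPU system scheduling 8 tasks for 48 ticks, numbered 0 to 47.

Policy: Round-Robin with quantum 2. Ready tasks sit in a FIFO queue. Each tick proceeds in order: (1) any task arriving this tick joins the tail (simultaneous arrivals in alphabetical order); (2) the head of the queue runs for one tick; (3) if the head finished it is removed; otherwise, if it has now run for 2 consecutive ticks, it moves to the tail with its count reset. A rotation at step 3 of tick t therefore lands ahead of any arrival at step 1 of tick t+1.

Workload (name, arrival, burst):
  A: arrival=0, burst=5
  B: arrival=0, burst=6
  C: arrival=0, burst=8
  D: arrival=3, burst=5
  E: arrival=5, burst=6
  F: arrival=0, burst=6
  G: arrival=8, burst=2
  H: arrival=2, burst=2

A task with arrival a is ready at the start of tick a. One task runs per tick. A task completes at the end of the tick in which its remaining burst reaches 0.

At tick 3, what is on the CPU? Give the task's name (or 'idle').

t=0: queue=[A,B,C,F] q_used=0 → run A
t=1: queue=[A,B,C,F] q_used=1 → run A
t=2: queue=[B,C,F,A,H] q_used=0 → run B
t=3: queue=[B,C,F,A,H,D] q_used=1 → run B
t=4: queue=[C,F,A,H,D,B] q_used=0 → run C
t=5: queue=[C,F,A,H,D,B,E] q_used=1 → run C
t=6: queue=[F,A,H,D,B,E,C] q_used=0 → run F
t=7: queue=[F,A,H,D,B,E,C] q_used=1 → run F
t=8: queue=[A,H,D,B,E,C,F,G] q_used=0 → run A
t=9: queue=[A,H,D,B,E,C,F,G] q_used=1 → run A
t=10: queue=[H,D,B,E,C,F,G,A] q_used=0 → run H
t=11: queue=[H,D,B,E,C,F,G,A] q_used=1 → run H
t=12: queue=[D,B,E,C,F,G,A] q_used=0 → run D
t=13: queue=[D,B,E,C,F,G,A] q_used=1 → run D
t=14: queue=[B,E,C,F,G,A,D] q_used=0 → run B
t=15: queue=[B,E,C,F,G,A,D] q_used=1 → run B
t=16: queue=[E,C,F,G,A,D,B] q_used=0 → run E
t=17: queue=[E,C,F,G,A,D,B] q_used=1 → run E
t=18: queue=[C,F,G,A,D,B,E] q_used=0 → run C
t=19: queue=[C,F,G,A,D,B,E] q_used=1 → run C
t=20: queue=[F,G,A,D,B,E,C] q_used=0 → run F
t=21: queue=[F,G,A,D,B,E,C] q_used=1 → run F
t=22: queue=[G,A,D,B,E,C,F] q_used=0 → run G
t=23: queue=[G,A,D,B,E,C,F] q_used=1 → run G
t=24: queue=[A,D,B,E,C,F] q_used=0 → run A
t=25: queue=[D,B,E,C,F] q_used=0 → run D
t=26: queue=[D,B,E,C,F] q_used=1 → run D
t=27: queue=[B,E,C,F,D] q_used=0 → run B
t=28: queue=[B,E,C,F,D] q_used=1 → run B
t=29: queue=[E,C,F,D] q_used=0 → run E
t=30: queue=[E,C,F,D] q_used=1 → run E
t=31: queue=[C,F,D,E] q_used=0 → run C
t=32: queue=[C,F,D,E] q_used=1 → run C
t=33: queue=[F,D,E,C] q_used=0 → run F
t=34: queue=[F,D,E,C] q_used=1 → run F
t=35: queue=[D,E,C] q_used=0 → run D
t=36: queue=[E,C] q_used=0 → run E
t=37: queue=[E,C] q_used=1 → run E
t=38: queue=[C] q_used=0 → run C
t=39: queue=[C] q_used=1 → run C
t=40: (idle)
t=41: (idle)
t=42: (idle)
t=43: (idle)
t=44: (idle)
t=45: (idle)
t=46: (idle)
t=47: (idle)

running at tick 3 = B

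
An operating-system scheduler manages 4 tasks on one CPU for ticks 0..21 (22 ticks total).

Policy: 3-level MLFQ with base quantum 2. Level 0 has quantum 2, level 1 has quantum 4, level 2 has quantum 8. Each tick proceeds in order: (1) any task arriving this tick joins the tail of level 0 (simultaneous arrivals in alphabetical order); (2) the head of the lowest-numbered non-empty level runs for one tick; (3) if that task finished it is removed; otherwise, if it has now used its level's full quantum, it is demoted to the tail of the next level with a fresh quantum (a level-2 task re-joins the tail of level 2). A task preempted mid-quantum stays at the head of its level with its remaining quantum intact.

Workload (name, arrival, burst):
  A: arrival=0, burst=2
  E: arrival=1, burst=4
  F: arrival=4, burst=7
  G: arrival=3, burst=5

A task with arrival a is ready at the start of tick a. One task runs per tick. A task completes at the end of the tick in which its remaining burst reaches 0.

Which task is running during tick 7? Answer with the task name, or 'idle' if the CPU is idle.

t=0: L0/L1/L2 = A/-/- → run A
t=1: L0/L1/L2 = AE/-/- → run A
t=2: L0/L1/L2 = E/-/- → run E
t=3: L0/L1/L2 = EG/-/- → run E
t=4: L0/L1/L2 = GF/E/- → run G
t=5: L0/L1/L2 = GF/E/- → run G
t=6: L0/L1/L2 = F/EG/- → run F
t=7: L0/L1/L2 = F/EG/- → run F
t=8: L0/L1/L2 = -/EGF/- → run E
t=9: L0/L1/L2 = -/EGF/- → run E
t=10: L0/L1/L2 = -/GF/- → run G
t=11: L0/L1/L2 = -/GF/- → run G
t=12: L0/L1/L2 = -/GF/- → run G
t=13: L0/L1/L2 = -/F/- → run F
t=14: L0/L1/L2 = -/F/- → run F
t=15: L0/L1/L2 = -/F/- → run F
t=16: L0/L1/L2 = -/F/- → run F
t=17: L0/L1/L2 = -/-/F → run F
t=18: (idle)
t=19: (idle)
t=20: (idle)
t=21: (idle)

running at tick 7 = F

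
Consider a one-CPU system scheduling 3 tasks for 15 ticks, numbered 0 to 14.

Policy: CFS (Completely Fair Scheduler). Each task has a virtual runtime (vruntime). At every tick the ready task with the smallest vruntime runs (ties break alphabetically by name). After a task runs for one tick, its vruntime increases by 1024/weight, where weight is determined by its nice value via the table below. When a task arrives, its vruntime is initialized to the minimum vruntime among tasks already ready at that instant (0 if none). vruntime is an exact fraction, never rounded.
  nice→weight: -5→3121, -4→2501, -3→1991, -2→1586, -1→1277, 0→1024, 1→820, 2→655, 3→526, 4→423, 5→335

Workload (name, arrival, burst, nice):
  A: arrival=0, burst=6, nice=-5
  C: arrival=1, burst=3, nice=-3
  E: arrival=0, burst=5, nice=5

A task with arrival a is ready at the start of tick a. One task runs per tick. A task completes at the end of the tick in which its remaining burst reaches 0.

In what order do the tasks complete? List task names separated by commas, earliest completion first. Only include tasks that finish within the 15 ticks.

t=0: vr[A=0 E=0] → run A
t=1: vr[A=1024/3121 C=0 E=0] → run C
t=2: vr[A=1024/3121 C=1024/1991 E=0] → run E
t=3: vr[A=1024/3121 C=1024/1991 E=1024/335] → run A
t=4: vr[A=2048/3121 C=1024/1991 E=1024/335] → run C
t=5: vr[A=2048/3121 C=2048/1991 E=1024/335] → run A
t=6: vr[A=3072/3121 C=2048/1991 E=1024/335] → run A
t=7: vr[A=4096/3121 C=2048/1991 E=1024/335] → run C
t=8: vr[A=4096/3121 E=1024/335] → run A
t=9: vr[A=5120/3121 E=1024/335] → run A
t=10: vr[E=1024/335] → run E
t=11: vr[E=2048/335] → run E
t=12: vr[E=3072/335] → run E
t=13: vr[E=4096/335] → run E
t=14: (idle)

completion order = C, A, E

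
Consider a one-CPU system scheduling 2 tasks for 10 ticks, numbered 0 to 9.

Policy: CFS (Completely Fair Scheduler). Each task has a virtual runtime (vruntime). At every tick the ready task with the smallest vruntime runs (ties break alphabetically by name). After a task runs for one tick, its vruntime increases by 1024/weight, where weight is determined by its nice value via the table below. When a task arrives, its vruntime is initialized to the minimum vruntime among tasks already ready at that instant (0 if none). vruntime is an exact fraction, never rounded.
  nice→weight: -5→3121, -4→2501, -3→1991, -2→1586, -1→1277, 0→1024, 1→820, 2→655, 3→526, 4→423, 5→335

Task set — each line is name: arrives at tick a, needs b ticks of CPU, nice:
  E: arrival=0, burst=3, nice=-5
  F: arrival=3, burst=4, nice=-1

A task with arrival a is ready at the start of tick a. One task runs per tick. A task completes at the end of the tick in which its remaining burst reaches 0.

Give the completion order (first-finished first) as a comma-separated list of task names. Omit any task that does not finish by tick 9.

completion order = E, F

t=0: vr[E=0] → run E
t=1: vr[E=1024/3121] → run E
t=2: vr[E=2048/3121] → run E
t=3: vr[F=0] → run F
t=4: vr[F=1024/1277] → run F
t=5: vr[F=2048/1277] → run F
t=6: vr[F=3072/1277] → run F
t=7: (idle)
t=8: (idle)
t=9: (idle)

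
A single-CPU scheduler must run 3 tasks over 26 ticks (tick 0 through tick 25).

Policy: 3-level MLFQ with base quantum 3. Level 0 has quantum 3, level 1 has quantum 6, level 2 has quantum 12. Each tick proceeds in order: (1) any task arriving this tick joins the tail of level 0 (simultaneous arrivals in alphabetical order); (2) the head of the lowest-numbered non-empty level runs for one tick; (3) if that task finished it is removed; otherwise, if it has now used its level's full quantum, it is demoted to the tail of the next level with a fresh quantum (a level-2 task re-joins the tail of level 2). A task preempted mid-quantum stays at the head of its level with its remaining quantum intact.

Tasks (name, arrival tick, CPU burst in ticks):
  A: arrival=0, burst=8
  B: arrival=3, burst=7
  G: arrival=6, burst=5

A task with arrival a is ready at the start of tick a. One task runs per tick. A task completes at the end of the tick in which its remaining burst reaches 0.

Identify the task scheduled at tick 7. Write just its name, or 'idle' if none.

running at tick 7 = G

t=0: L0/L1/L2 = A/-/- → run A
t=1: L0/L1/L2 = A/-/- → run A
t=2: L0/L1/L2 = A/-/- → run A
t=3: L0/L1/L2 = B/A/- → run B
t=4: L0/L1/L2 = B/A/- → run B
t=5: L0/L1/L2 = B/A/- → run B
t=6: L0/L1/L2 = G/AB/- → run G
t=7: L0/L1/L2 = G/AB/- → run G
t=8: L0/L1/L2 = G/AB/- → run G
t=9: L0/L1/L2 = -/ABG/- → run A
t=10: L0/L1/L2 = -/ABG/- → run A
t=11: L0/L1/L2 = -/ABG/- → run A
t=12: L0/L1/L2 = -/ABG/- → run A
t=13: L0/L1/L2 = -/ABG/- → run A
t=14: L0/L1/L2 = -/BG/- → run B
t=15: L0/L1/L2 = -/BG/- → run B
t=16: L0/L1/L2 = -/BG/- → run B
t=17: L0/L1/L2 = -/BG/- → run B
t=18: L0/L1/L2 = -/G/- → run G
t=19: L0/L1/L2 = -/G/- → run G
t=20: (idle)
t=21: (idle)
t=22: (idle)
t=23: (idle)
t=24: (idle)
t=25: (idle)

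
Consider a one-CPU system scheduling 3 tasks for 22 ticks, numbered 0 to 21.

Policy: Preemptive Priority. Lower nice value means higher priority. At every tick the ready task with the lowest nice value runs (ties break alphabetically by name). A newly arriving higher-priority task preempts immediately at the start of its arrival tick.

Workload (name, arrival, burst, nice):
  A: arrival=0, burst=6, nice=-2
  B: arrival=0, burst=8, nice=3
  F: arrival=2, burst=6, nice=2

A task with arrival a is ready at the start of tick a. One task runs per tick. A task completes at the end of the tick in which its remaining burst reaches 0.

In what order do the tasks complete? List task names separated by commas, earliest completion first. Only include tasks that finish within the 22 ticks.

completion order = A, F, B

t=0: ready={A,B} → run A
t=1: ready={A,B} → run A
t=2: ready={A,B,F} → run A
t=3: ready={A,B,F} → run A
t=4: ready={A,B,F} → run A
t=5: ready={A,B,F} → run A
t=6: ready={B,F} → run F
t=7: ready={B,F} → run F
t=8: ready={B,F} → run F
t=9: ready={B,F} → run F
t=10: ready={B,F} → run F
t=11: ready={B,F} → run F
t=12: ready={B} → run B
t=13: ready={B} → run B
t=14: ready={B} → run B
t=15: ready={B} → run B
t=16: ready={B} → run B
t=17: ready={B} → run B
t=18: ready={B} → run B
t=19: ready={B} → run B
t=20: (idle)
t=21: (idle)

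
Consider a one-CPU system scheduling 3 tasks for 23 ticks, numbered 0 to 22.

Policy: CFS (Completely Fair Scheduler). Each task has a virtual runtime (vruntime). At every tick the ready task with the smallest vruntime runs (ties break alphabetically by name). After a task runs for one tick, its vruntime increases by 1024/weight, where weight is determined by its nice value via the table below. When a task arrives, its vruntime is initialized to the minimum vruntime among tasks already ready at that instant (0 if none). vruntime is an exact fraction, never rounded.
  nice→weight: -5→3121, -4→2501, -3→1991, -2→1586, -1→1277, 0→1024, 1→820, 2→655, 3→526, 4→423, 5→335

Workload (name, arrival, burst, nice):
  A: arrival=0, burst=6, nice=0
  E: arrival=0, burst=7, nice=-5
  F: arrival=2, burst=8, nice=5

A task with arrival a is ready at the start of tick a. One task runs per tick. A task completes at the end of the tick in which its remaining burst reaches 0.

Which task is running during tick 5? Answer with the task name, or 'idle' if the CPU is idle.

running at tick 5 = E

t=0: vr[A=0 E=0] → run A
t=1: vr[A=1 E=0] → run E
t=2: vr[A=1 E=1024/3121 F=1024/3121] → run E
t=3: vr[A=1 E=2048/3121 F=1024/3121] → run F
t=4: vr[A=1 E=2048/3121 F=3538944/1045535] → run E
t=5: vr[A=1 E=3072/3121 F=3538944/1045535] → run E
t=6: vr[A=1 E=4096/3121 F=3538944/1045535] → run A
t=7: vr[A=2 E=4096/3121 F=3538944/1045535] → run E
t=8: vr[A=2 E=5120/3121 F=3538944/1045535] → run E
t=9: vr[A=2 E=6144/3121 F=3538944/1045535] → run E
t=10: vr[A=2 F=3538944/1045535] → run A
t=11: vr[A=3 F=3538944/1045535] → run A
t=12: vr[A=4 F=3538944/1045535] → run F
t=13: vr[A=4 F=6734848/1045535] → run A
t=14: vr[A=5 F=6734848/1045535] → run A
t=15: vr[F=6734848/1045535] → run F
t=16: vr[F=9930752/1045535] → run F
t=17: vr[F=13126656/1045535] → run F
t=18: vr[F=3264512/209107] → run F
t=19: vr[F=19518464/1045535] → run F
t=20: vr[F=22714368/1045535] → run F
t=21: (idle)
t=22: (idle)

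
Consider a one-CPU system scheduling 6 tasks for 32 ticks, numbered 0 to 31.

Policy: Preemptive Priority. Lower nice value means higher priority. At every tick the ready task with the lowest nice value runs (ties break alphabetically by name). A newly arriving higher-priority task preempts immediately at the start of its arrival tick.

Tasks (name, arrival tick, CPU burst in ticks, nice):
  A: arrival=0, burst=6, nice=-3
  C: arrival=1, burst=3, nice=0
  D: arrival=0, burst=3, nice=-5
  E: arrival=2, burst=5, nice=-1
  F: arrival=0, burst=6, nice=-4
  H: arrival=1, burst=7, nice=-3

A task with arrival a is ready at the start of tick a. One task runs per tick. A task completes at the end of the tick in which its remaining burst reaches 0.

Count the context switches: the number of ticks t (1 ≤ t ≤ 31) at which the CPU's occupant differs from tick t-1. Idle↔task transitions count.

context switches = 6

t=0: ready={A,D,F} → run D
t=1: ready={A,C,D,F,H} → run D
t=2: ready={A,C,D,E,F,H} → run D
t=3: ready={A,C,E,F,H} → run F
t=4: ready={A,C,E,F,H} → run F
t=5: ready={A,C,E,F,H} → run F
t=6: ready={A,C,E,F,H} → run F
t=7: ready={A,C,E,F,H} → run F
t=8: ready={A,C,E,F,H} → run F
t=9: ready={A,C,E,H} → run A
t=10: ready={A,C,E,H} → run A
t=11: ready={A,C,E,H} → run A
t=12: ready={A,C,E,H} → run A
t=13: ready={A,C,E,H} → run A
t=14: ready={A,C,E,H} → run A
t=15: ready={C,E,H} → run H
t=16: ready={C,E,H} → run H
t=17: ready={C,E,H} → run H
t=18: ready={C,E,H} → run H
t=19: ready={C,E,H} → run H
t=20: ready={C,E,H} → run H
t=21: ready={C,E,H} → run H
t=22: ready={C,E} → run E
t=23: ready={C,E} → run E
t=24: ready={C,E} → run E
t=25: ready={C,E} → run E
t=26: ready={C,E} → run E
t=27: ready={C} → run C
t=28: ready={C} → run C
t=29: ready={C} → run C
t=30: (idle)
t=31: (idle)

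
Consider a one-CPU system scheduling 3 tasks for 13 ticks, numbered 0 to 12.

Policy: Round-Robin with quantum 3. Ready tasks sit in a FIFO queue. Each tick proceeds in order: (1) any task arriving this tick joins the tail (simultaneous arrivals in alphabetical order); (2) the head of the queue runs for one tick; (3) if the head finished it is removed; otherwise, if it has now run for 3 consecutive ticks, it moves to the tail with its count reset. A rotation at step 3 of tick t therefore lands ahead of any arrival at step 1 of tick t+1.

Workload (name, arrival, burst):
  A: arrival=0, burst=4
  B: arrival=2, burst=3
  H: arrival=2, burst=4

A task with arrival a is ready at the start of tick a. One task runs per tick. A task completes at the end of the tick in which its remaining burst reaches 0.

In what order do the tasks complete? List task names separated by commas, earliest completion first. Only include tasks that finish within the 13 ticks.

t=0: queue=[A] q_used=0 → run A
t=1: queue=[A] q_used=1 → run A
t=2: queue=[A,B,H] q_used=2 → run A
t=3: queue=[B,H,A] q_used=0 → run B
t=4: queue=[B,H,A] q_used=1 → run B
t=5: queue=[B,H,A] q_used=2 → run B
t=6: queue=[H,A] q_used=0 → run H
t=7: queue=[H,A] q_used=1 → run H
t=8: queue=[H,A] q_used=2 → run H
t=9: queue=[A,H] q_used=0 → run A
t=10: queue=[H] q_used=0 → run H
t=11: (idle)
t=12: (idle)

completion order = B, A, H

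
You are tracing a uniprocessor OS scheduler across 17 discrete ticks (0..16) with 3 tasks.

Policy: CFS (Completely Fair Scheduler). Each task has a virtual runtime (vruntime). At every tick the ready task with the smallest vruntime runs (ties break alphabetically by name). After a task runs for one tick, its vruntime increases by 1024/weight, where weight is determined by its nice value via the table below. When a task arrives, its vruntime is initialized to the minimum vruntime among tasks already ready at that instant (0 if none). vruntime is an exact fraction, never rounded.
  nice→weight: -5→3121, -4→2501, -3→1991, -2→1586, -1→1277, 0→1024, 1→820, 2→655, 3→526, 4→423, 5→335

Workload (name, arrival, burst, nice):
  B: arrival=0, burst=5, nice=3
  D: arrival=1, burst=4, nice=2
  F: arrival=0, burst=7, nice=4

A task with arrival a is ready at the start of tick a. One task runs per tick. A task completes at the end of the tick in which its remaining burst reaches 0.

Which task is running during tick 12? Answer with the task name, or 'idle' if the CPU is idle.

running at tick 12 = B

t=0: vr[B=0 F=0] → run B
t=1: vr[B=512/263 D=0 F=0] → run D
t=2: vr[B=512/263 D=1024/655 F=0] → run F
t=3: vr[B=512/263 D=1024/655 F=1024/423] → run D
t=4: vr[B=512/263 D=2048/655 F=1024/423] → run B
t=5: vr[B=1024/263 D=2048/655 F=1024/423] → run F
t=6: vr[B=1024/263 D=2048/655 F=2048/423] → run D
t=7: vr[B=1024/263 D=3072/655 F=2048/423] → run B
t=8: vr[B=1536/263 D=3072/655 F=2048/423] → run D
t=9: vr[B=1536/263 F=2048/423] → run F
t=10: vr[B=1536/263 F=1024/141] → run B
t=11: vr[B=2048/263 F=1024/141] → run F
t=12: vr[B=2048/263 F=4096/423] → run B
t=13: vr[F=4096/423] → run F
t=14: vr[F=5120/423] → run F
t=15: vr[F=2048/141] → run F
t=16: (idle)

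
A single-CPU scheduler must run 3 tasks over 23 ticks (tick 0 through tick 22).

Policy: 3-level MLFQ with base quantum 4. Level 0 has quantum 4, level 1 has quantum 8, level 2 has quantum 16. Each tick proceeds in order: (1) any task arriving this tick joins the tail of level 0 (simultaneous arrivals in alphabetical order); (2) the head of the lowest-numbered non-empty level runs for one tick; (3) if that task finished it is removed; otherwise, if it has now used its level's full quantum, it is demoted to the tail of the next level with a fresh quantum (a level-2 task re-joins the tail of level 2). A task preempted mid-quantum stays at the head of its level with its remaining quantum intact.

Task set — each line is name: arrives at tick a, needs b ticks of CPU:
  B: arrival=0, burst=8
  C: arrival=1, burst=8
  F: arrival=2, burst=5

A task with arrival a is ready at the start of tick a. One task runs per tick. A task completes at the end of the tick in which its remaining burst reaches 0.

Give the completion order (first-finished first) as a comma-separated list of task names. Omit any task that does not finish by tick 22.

completion order = B, C, F

t=0: L0/L1/L2 = B/-/- → run B
t=1: L0/L1/L2 = BC/-/- → run B
t=2: L0/L1/L2 = BCF/-/- → run B
t=3: L0/L1/L2 = BCF/-/- → run B
t=4: L0/L1/L2 = CF/B/- → run C
t=5: L0/L1/L2 = CF/B/- → run C
t=6: L0/L1/L2 = CF/B/- → run C
t=7: L0/L1/L2 = CF/B/- → run C
t=8: L0/L1/L2 = F/BC/- → run F
t=9: L0/L1/L2 = F/BC/- → run F
t=10: L0/L1/L2 = F/BC/- → run F
t=11: L0/L1/L2 = F/BC/- → run F
t=12: L0/L1/L2 = -/BCF/- → run B
t=13: L0/L1/L2 = -/BCF/- → run B
t=14: L0/L1/L2 = -/BCF/- → run B
t=15: L0/L1/L2 = -/BCF/- → run B
t=16: L0/L1/L2 = -/CF/- → run C
t=17: L0/L1/L2 = -/CF/- → run C
t=18: L0/L1/L2 = -/CF/- → run C
t=19: L0/L1/L2 = -/CF/- → run C
t=20: L0/L1/L2 = -/F/- → run F
t=21: (idle)
t=22: (idle)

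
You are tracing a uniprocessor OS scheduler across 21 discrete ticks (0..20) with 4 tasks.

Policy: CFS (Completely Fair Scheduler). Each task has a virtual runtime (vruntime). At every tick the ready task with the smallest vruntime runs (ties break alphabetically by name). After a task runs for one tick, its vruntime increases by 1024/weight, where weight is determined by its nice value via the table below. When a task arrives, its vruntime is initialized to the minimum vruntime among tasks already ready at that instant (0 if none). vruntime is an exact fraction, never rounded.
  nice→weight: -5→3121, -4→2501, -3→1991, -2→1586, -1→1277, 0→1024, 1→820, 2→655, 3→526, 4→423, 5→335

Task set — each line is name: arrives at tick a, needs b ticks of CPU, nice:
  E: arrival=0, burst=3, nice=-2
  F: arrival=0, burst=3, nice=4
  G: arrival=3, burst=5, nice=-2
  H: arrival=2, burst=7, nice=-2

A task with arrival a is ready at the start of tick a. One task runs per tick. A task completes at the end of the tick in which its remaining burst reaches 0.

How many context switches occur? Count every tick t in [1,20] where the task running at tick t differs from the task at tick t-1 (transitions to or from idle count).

context switches = 16

t=0: vr[E=0 F=0] → run E
t=1: vr[E=512/793 F=0] → run F
t=2: vr[E=512/793 F=1024/423 H=512/793] → run E
t=3: vr[E=1024/793 F=1024/423 G=512/793 H=512/793] → run G
t=4: vr[E=1024/793 F=1024/423 G=1024/793 H=512/793] → run H
t=5: vr[E=1024/793 F=1024/423 G=1024/793 H=1024/793] → run E
t=6: vr[F=1024/423 G=1024/793 H=1024/793] → run G
t=7: vr[F=1024/423 G=1536/793 H=1024/793] → run H
t=8: vr[F=1024/423 G=1536/793 H=1536/793] → run G
t=9: vr[F=1024/423 G=2048/793 H=1536/793] → run H
t=10: vr[F=1024/423 G=2048/793 H=2048/793] → run F
t=11: vr[F=2048/423 G=2048/793 H=2048/793] → run G
t=12: vr[F=2048/423 G=2560/793 H=2048/793] → run H
t=13: vr[F=2048/423 G=2560/793 H=2560/793] → run G
t=14: vr[F=2048/423 H=2560/793] → run H
t=15: vr[F=2048/423 H=3072/793] → run H
t=16: vr[F=2048/423 H=3584/793] → run H
t=17: vr[F=2048/423] → run F
t=18: (idle)
t=19: (idle)
t=20: (idle)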